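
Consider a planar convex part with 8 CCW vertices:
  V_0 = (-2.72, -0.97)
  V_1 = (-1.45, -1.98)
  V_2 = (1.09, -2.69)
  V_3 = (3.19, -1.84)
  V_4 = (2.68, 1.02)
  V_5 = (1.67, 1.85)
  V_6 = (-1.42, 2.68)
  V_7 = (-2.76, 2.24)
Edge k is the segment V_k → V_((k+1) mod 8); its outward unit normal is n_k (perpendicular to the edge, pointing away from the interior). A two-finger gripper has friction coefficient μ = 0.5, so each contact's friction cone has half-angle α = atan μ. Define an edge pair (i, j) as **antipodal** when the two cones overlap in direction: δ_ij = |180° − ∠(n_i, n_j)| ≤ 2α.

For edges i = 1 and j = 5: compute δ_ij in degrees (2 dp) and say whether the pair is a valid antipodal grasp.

α = atan 0.5 = 26.57°;  2α = 53.13°
edge 1: e_1 = (+2.54, -0.71);  n_1 = (-0.2692, -0.9631)
edge 5: e_5 = (-3.09, +0.83);  n_5 = (+0.2594, +0.9658)
∠(n_1, n_5) = 179.42°
δ = |180° − 179.42°| = 0.58°
0.58° ≤ 2α = 53.13°  →  valid

δ = 0.58°, valid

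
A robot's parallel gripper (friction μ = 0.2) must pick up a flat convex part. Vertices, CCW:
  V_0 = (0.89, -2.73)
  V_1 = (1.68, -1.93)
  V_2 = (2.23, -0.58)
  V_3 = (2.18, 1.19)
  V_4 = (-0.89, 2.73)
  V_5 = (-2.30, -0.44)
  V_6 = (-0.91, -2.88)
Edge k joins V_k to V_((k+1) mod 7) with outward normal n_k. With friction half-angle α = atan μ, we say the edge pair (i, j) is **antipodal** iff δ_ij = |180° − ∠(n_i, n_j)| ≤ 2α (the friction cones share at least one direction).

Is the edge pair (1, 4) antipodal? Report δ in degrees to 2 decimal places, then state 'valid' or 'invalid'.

α = atan 0.2 = 11.31°;  2α = 22.62°
edge 1: e_1 = (+0.55, +1.35);  n_1 = (+0.9261, -0.3773)
edge 4: e_4 = (-1.41, -3.17);  n_4 = (-0.9137, +0.4064)
∠(n_1, n_4) = 178.19°
δ = |180° − 178.19°| = 1.81°
1.81° ≤ 2α = 22.62°  →  valid

δ = 1.81°, valid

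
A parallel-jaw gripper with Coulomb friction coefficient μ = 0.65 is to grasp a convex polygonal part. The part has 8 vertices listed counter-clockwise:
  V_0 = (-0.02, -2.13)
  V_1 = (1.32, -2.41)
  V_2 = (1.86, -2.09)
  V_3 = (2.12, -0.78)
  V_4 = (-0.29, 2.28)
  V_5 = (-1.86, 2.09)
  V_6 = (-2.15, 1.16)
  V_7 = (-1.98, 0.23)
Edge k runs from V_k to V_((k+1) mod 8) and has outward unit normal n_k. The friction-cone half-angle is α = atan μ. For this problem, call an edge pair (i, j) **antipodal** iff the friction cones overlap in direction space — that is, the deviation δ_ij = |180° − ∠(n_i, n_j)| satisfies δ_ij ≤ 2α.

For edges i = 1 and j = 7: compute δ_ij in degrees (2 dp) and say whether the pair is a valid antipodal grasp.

α = atan 0.65 = 33.02°;  2α = 66.05°
edge 1: e_1 = (+0.54, +0.32);  n_1 = (+0.5098, -0.8603)
edge 7: e_7 = (+1.96, -2.36);  n_7 = (-0.7693, -0.6389)
∠(n_1, n_7) = 80.94°
δ = |180° − 80.94°| = 99.06°
99.06° > 2α = 66.05°  →  invalid

δ = 99.06°, invalid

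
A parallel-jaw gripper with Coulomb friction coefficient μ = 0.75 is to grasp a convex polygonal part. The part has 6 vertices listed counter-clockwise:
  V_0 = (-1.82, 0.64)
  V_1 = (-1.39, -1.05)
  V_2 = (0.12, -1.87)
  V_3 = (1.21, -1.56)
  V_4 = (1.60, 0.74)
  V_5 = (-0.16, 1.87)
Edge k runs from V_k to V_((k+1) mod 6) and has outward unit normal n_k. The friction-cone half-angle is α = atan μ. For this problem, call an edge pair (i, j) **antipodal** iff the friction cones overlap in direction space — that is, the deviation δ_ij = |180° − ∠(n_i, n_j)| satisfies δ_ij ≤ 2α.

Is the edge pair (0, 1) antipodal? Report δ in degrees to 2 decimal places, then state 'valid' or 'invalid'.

α = atan 0.75 = 36.87°;  2α = 73.74°
edge 0: e_0 = (+0.43, -1.69);  n_0 = (-0.9691, -0.2466)
edge 1: e_1 = (+1.51, -0.82);  n_1 = (-0.4772, -0.8788)
∠(n_0, n_1) = 47.22°
δ = |180° − 47.22°| = 132.78°
132.78° > 2α = 73.74°  →  invalid

δ = 132.78°, invalid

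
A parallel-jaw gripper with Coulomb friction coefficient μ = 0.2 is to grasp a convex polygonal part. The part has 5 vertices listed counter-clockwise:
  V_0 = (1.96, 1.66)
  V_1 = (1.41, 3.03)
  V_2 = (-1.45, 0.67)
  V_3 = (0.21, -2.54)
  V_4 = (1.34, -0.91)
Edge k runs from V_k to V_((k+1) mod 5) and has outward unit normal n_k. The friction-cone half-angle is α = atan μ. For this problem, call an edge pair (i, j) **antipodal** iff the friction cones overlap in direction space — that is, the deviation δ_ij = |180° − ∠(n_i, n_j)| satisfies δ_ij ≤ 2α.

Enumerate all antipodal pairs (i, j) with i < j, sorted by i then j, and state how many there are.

α = atan 0.2 = 11.31°;  2α = 22.62°
n_0 = (+0.9280, +0.3726)
n_1 = (-0.6365, +0.7713)
n_2 = (-0.8883, -0.4593)
n_3 = (+0.8218, -0.5697)
n_4 = (+0.9721, -0.2345)
  (0,1): δ = 72.34°  ·
  (0,2): δ = 5.47°  ✓
  (0,3): δ = 123.39°  ·
  (0,4): δ = 144.56°  ·
  (1,2): δ = 102.18°  ·
  (1,3): δ = 15.74°  ✓
  (1,4): δ = 36.91°  ·
  (2,3): δ = 62.08°  ·
  (2,4): δ = 40.91°  ·
  (3,4): δ = 158.83°  ·
antipodal pairs: 2

count = 2; pairs: (0,2), (1,3)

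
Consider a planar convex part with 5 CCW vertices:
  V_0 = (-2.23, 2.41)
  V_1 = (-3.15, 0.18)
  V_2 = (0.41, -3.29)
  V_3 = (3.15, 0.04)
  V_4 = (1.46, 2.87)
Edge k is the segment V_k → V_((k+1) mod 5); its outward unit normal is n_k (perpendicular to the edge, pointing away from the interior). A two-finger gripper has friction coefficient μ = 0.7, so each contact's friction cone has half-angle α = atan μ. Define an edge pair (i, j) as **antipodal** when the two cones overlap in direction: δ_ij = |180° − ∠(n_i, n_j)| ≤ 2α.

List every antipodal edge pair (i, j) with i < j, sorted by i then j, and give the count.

count = 5; pairs: (0,2), (0,3), (1,3), (1,4), (2,4)

α = atan 0.7 = 34.99°;  2α = 69.98°
n_0 = (-0.9244, +0.3814)
n_1 = (-0.6980, -0.7161)
n_2 = (+0.7722, -0.6354)
n_3 = (+0.8586, +0.5127)
n_4 = (-0.1237, +0.9923)
  (0,1): δ = 111.85°  ·
  (0,2): δ = 17.03°  ✓
  (0,3): δ = 53.26°  ✓
  (0,4): δ = 119.52°  ·
  (1,2): δ = 85.18°  ·
  (1,3): δ = 14.89°  ✓
  (1,4): δ = 51.37°  ✓
  (2,3): δ = 109.71°  ·
  (2,4): δ = 43.45°  ✓
  (3,4): δ = 113.74°  ·
antipodal pairs: 5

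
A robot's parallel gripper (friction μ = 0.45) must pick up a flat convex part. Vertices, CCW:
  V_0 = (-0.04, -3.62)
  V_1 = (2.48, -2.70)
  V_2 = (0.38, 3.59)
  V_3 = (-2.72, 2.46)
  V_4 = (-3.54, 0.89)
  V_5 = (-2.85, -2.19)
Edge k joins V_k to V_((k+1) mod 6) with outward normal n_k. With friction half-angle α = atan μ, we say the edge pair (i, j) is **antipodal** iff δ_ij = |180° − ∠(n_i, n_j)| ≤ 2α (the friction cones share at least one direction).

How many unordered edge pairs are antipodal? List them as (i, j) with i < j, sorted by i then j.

α = atan 0.45 = 24.23°;  2α = 48.46°
n_0 = (+0.3429, -0.9394)
n_1 = (+0.9485, +0.3167)
n_2 = (-0.3425, +0.9395)
n_3 = (-0.8864, +0.4630)
n_4 = (-0.9758, -0.2186)
n_5 = (-0.4535, -0.8912)
  (0,1): δ = 91.59°  ·
  (0,2): δ = 0.03°  ✓
  (0,3): δ = 42.37°  ✓
  (0,4): δ = 82.57°  ·
  (0,5): δ = 132.97°  ·
  (1,2): δ = 88.43°  ·
  (1,3): δ = 46.04°  ✓
  (1,4): δ = 5.84°  ✓
  (1,5): δ = 44.57°  ✓
  (2,3): δ = 137.61°  ·
  (2,4): δ = 97.40°  ·
  (2,5): δ = 47.00°  ✓
  (3,4): δ = 139.79°  ·
  (3,5): δ = 89.39°  ·
  (4,5): δ = 129.60°  ·
antipodal pairs: 6

count = 6; pairs: (0,2), (0,3), (1,3), (1,4), (1,5), (2,5)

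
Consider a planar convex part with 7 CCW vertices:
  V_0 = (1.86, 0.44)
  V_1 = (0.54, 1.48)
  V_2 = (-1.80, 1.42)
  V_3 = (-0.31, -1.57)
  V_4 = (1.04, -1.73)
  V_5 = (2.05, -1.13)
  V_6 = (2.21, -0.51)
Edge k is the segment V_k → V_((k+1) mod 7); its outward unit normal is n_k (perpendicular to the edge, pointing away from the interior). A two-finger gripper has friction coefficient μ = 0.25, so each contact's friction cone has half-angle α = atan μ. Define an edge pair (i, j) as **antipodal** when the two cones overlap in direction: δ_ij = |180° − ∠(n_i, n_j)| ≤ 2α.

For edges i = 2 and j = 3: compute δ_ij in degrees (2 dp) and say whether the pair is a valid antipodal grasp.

α = atan 0.25 = 14.04°;  2α = 28.07°
edge 2: e_2 = (+1.49, -2.99);  n_2 = (-0.8950, -0.4460)
edge 3: e_3 = (+1.35, -0.16);  n_3 = (-0.1177, -0.9930)
∠(n_2, n_3) = 56.75°
δ = |180° − 56.75°| = 123.25°
123.25° > 2α = 28.07°  →  invalid

δ = 123.25°, invalid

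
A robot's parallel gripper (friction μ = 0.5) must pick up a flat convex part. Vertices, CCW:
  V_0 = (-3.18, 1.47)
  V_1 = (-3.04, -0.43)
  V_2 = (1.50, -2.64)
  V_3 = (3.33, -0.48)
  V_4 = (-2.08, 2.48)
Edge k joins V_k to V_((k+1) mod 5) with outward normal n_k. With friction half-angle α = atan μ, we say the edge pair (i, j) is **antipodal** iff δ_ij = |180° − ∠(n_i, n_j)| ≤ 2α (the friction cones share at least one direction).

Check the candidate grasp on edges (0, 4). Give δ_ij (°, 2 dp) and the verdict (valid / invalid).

α = atan 0.5 = 26.57°;  2α = 53.13°
edge 0: e_0 = (+0.14, -1.90);  n_0 = (-0.9973, -0.0735)
edge 4: e_4 = (-1.10, -1.01);  n_4 = (-0.6763, +0.7366)
∠(n_0, n_4) = 51.66°
δ = |180° − 51.66°| = 128.34°
128.34° > 2α = 53.13°  →  invalid

δ = 128.34°, invalid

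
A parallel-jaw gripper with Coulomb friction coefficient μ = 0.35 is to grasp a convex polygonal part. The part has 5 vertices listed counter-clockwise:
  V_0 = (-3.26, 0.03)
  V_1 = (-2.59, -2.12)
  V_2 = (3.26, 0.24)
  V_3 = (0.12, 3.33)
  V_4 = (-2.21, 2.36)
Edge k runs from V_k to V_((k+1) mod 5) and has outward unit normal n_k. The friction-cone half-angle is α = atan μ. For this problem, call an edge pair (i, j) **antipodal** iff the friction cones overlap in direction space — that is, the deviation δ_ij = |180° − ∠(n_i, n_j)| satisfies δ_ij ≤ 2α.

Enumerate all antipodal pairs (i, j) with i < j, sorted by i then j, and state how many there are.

count = 2; pairs: (0,2), (1,3)

α = atan 0.35 = 19.29°;  2α = 38.58°
n_0 = (-0.9547, -0.2975)
n_1 = (+0.3741, -0.9274)
n_2 = (+0.7014, +0.7128)
n_3 = (-0.3843, +0.9232)
n_4 = (-0.9117, +0.4109)
  (0,1): δ = 85.34°  ·
  (0,2): δ = 28.15°  ✓
  (0,3): δ = 95.29°  ·
  (0,4): δ = 138.43°  ·
  (1,2): δ = 66.51°  ·
  (1,3): δ = 0.63°  ✓
  (1,4): δ = 43.77°  ·
  (2,3): δ = 112.86°  ·
  (2,4): δ = 69.72°  ·
  (3,4): δ = 136.86°  ·
antipodal pairs: 2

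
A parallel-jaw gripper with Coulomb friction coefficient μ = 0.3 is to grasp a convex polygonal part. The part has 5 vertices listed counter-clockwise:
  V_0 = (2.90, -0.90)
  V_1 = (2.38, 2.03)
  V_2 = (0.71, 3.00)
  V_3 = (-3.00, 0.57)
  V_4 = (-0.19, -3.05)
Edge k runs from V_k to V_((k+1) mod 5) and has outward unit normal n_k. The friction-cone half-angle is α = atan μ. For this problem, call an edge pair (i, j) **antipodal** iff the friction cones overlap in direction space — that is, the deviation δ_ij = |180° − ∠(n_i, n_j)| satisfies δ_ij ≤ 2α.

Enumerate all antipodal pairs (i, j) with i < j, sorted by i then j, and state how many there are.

α = atan 0.3 = 16.70°;  2α = 33.40°
n_0 = (+0.9846, +0.1747)
n_1 = (+0.5023, +0.8647)
n_2 = (-0.5479, +0.8365)
n_3 = (-0.7899, -0.6132)
n_4 = (+0.5711, -0.8209)
  (0,1): δ = 130.21°  ·
  (0,2): δ = 66.84°  ·
  (0,3): δ = 27.76°  ✓
  (0,4): δ = 114.77°  ·
  (1,2): δ = 116.63°  ·
  (1,3): δ = 22.03°  ✓
  (1,4): δ = 64.98°  ·
  (2,3): δ = 85.40°  ·
  (2,4): δ = 1.61°  ✓
  (3,4): δ = 92.99°  ·
antipodal pairs: 3

count = 3; pairs: (0,3), (1,3), (2,4)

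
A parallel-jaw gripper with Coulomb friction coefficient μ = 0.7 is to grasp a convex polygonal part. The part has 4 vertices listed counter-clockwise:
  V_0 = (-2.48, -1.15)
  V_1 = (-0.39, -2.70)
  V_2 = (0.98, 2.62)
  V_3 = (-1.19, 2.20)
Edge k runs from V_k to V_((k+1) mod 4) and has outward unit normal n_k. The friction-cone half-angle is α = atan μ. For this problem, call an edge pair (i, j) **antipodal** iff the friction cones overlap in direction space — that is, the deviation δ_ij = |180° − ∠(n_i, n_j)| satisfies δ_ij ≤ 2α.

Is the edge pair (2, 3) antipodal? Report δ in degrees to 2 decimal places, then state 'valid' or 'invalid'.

α = atan 0.7 = 34.99°;  2α = 69.98°
edge 2: e_2 = (-2.17, -0.42);  n_2 = (-0.1900, +0.9818)
edge 3: e_3 = (-1.29, -3.35);  n_3 = (-0.9332, +0.3594)
∠(n_2, n_3) = 57.99°
δ = |180° − 57.99°| = 122.01°
122.01° > 2α = 69.98°  →  invalid

δ = 122.01°, invalid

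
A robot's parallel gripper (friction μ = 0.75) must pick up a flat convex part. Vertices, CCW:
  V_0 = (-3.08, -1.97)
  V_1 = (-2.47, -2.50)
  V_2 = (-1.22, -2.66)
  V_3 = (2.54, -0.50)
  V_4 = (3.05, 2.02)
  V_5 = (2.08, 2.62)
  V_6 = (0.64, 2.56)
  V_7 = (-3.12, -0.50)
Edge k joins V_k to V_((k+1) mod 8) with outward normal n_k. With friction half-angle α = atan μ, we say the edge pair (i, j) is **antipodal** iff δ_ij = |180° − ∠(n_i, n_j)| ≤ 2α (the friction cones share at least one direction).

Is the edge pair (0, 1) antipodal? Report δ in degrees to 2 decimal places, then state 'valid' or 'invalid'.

α = atan 0.75 = 36.87°;  2α = 73.74°
edge 0: e_0 = (+0.61, -0.53);  n_0 = (-0.6559, -0.7549)
edge 1: e_1 = (+1.25, -0.16);  n_1 = (-0.1270, -0.9919)
∠(n_0, n_1) = 33.69°
δ = |180° − 33.69°| = 146.31°
146.31° > 2α = 73.74°  →  invalid

δ = 146.31°, invalid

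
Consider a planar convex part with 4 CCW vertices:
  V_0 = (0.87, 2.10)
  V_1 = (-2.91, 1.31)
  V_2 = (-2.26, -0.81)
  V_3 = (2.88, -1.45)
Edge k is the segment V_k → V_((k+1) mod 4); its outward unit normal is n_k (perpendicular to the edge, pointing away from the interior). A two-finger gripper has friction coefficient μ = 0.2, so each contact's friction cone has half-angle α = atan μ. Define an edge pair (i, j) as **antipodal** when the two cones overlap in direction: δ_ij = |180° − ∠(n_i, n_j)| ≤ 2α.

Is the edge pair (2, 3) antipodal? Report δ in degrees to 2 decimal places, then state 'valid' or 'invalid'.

δ = 53.38°, invalid

α = atan 0.2 = 11.31°;  2α = 22.62°
edge 2: e_2 = (+5.14, -0.64);  n_2 = (-0.1236, -0.9923)
edge 3: e_3 = (-2.01, +3.55);  n_3 = (+0.8702, +0.4927)
∠(n_2, n_3) = 126.62°
δ = |180° − 126.62°| = 53.38°
53.38° > 2α = 22.62°  →  invalid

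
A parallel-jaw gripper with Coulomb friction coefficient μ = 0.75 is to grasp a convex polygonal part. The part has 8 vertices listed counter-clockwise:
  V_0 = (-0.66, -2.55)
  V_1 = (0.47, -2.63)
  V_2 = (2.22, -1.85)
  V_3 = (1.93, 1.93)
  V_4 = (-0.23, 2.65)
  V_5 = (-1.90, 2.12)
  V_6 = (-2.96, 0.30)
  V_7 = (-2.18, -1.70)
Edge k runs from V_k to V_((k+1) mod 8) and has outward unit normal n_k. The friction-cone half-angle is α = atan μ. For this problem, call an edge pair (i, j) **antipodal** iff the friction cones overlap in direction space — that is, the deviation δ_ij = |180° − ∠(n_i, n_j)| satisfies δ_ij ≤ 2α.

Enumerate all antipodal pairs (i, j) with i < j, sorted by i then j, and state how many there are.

α = atan 0.75 = 36.87°;  2α = 73.74°
n_0 = (-0.0706, -0.9975)
n_1 = (+0.4071, -0.9134)
n_2 = (+0.9971, +0.0765)
n_3 = (+0.3162, +0.9487)
n_4 = (-0.3025, +0.9532)
n_5 = (-0.8641, +0.5033)
n_6 = (-0.9317, -0.3633)
n_7 = (-0.4881, -0.8728)
  (0,1): δ = 151.93°  ·
  (0,2): δ = 81.56°  ·
  (0,3): δ = 14.39°  ✓
  (0,4): δ = 21.66°  ✓
  (0,5): δ = 63.83°  ✓
  (0,6): δ = 115.36°  ·
  (0,7): δ = 154.84°  ·
  (1,2): δ = 109.64°  ·
  (1,3): δ = 42.46°  ✓
  (1,4): δ = 6.42°  ✓
  (1,5): δ = 35.76°  ✓
  (1,6): δ = 87.28°  ·
  (1,7): δ = 126.76°  ·
  (2,3): δ = 112.82°  ·
  (2,4): δ = 76.78°  ·
  (2,5): δ = 34.60°  ✓
  (2,6): δ = 16.92°  ✓
  (2,7): δ = 56.40°  ✓
  (3,4): δ = 143.96°  ·
  (3,5): δ = 101.78°  ·
  (3,6): δ = 50.26°  ✓
  (3,7): δ = 10.78°  ✓
  (4,5): δ = 137.82°  ·
  (4,6): δ = 86.30°  ·
  (4,7): δ = 46.82°  ✓
  (5,6): δ = 128.48°  ·
  (5,7): δ = 89.00°  ·
  (6,7): δ = 140.52°  ·
antipodal pairs: 12

count = 12; pairs: (0,3), (0,4), (0,5), (1,3), (1,4), (1,5), (2,5), (2,6), (2,7), (3,6), (3,7), (4,7)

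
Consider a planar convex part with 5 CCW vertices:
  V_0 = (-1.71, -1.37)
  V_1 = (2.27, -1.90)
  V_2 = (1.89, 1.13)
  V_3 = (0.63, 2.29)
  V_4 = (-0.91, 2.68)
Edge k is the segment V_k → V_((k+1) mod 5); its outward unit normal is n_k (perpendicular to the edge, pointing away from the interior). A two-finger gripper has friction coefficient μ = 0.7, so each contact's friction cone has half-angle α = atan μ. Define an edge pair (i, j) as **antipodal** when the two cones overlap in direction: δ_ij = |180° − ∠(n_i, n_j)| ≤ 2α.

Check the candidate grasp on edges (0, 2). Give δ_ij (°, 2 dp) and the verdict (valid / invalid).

α = atan 0.7 = 34.99°;  2α = 69.98°
edge 0: e_0 = (+3.98, -0.53);  n_0 = (-0.1320, -0.9912)
edge 2: e_2 = (-1.26, +1.16);  n_2 = (+0.6773, +0.7357)
∠(n_0, n_2) = 144.95°
δ = |180° − 144.95°| = 35.05°
35.05° ≤ 2α = 69.98°  →  valid

δ = 35.05°, valid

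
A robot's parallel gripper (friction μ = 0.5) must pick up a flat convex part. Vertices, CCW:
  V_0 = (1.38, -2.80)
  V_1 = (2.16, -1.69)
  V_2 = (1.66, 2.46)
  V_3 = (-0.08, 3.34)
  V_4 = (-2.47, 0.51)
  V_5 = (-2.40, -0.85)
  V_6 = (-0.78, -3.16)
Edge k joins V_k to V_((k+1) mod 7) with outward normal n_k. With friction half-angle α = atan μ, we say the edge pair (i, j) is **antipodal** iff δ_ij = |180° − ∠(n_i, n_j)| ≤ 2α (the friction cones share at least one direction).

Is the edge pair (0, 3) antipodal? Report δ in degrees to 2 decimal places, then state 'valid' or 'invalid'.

α = atan 0.5 = 26.57°;  2α = 53.13°
edge 0: e_0 = (+0.78, +1.11);  n_0 = (+0.8182, -0.5749)
edge 3: e_3 = (-2.39, -2.83);  n_3 = (-0.7640, +0.6452)
∠(n_0, n_3) = 174.91°
δ = |180° − 174.91°| = 5.09°
5.09° ≤ 2α = 53.13°  →  valid

δ = 5.09°, valid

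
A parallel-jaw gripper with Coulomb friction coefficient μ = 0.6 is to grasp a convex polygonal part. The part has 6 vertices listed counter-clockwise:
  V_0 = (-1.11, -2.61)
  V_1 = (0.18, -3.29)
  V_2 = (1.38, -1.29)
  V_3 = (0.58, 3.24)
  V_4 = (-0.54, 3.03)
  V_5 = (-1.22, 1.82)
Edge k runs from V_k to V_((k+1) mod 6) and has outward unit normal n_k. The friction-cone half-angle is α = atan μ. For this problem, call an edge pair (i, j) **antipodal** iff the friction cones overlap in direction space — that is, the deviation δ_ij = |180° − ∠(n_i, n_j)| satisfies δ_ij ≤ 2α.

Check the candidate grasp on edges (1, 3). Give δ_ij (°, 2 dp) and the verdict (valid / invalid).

δ = 48.42°, valid

α = atan 0.6 = 30.96°;  2α = 61.93°
edge 1: e_1 = (+1.20, +2.00);  n_1 = (+0.8575, -0.5145)
edge 3: e_3 = (-1.12, -0.21);  n_3 = (-0.1843, +0.9829)
∠(n_1, n_3) = 131.58°
δ = |180° − 131.58°| = 48.42°
48.42° ≤ 2α = 61.93°  →  valid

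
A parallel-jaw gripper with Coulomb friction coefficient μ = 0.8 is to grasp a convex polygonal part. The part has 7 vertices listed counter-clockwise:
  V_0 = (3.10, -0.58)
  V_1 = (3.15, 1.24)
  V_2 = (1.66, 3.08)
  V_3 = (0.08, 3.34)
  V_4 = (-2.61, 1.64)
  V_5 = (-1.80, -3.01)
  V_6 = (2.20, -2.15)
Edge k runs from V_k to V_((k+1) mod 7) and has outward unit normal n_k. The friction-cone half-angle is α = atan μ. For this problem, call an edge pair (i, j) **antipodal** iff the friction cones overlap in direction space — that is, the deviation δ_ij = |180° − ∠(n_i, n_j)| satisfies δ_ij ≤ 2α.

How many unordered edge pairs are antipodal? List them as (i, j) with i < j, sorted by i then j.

count = 10; pairs: (0,3), (0,4), (1,4), (1,5), (2,4), (2,5), (2,6), (3,5), (3,6), (4,6)

α = atan 0.8 = 38.66°;  2α = 77.32°
n_0 = (+0.9996, -0.0275)
n_1 = (+0.7771, +0.6293)
n_2 = (+0.1624, +0.9867)
n_3 = (-0.5342, +0.8453)
n_4 = (-0.9852, -0.1716)
n_5 = (+0.2102, -0.9777)
n_6 = (+0.8676, -0.4973)
  (0,1): δ = 139.43°  ·
  (0,2): δ = 97.77°  ·
  (0,3): δ = 56.13°  ✓
  (0,4): δ = 11.46°  ✓
  (0,5): δ = 103.71°  ·
  (0,6): δ = 151.75°  ·
  (1,2): δ = 138.34°  ·
  (1,3): δ = 96.71°  ·
  (1,4): δ = 29.12°  ✓
  (1,5): δ = 63.13°  ✓
  (1,6): δ = 111.18°  ·
  (2,3): δ = 138.36°  ·
  (2,4): δ = 70.77°  ✓
  (2,5): δ = 21.48°  ✓
  (2,6): δ = 69.52°  ✓
  (3,4): δ = 112.41°  ·
  (3,5): δ = 20.16°  ✓
  (3,6): δ = 27.88°  ✓
  (4,5): δ = 87.75°  ·
  (4,6): δ = 39.70°  ✓
  (5,6): δ = 131.96°  ·
antipodal pairs: 10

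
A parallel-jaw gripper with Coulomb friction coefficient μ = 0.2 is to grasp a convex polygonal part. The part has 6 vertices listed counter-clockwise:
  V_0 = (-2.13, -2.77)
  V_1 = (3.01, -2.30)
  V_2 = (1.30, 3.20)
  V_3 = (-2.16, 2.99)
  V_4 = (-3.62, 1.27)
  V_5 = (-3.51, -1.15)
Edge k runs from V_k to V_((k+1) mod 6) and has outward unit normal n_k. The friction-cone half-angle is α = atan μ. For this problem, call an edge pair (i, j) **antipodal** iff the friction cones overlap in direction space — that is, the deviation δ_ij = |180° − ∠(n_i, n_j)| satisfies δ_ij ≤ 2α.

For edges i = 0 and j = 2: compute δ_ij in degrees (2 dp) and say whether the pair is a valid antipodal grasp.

δ = 1.75°, valid

α = atan 0.2 = 11.31°;  2α = 22.62°
edge 0: e_0 = (+5.14, +0.47);  n_0 = (+0.0911, -0.9958)
edge 2: e_2 = (-3.46, -0.21);  n_2 = (-0.0606, +0.9982)
∠(n_0, n_2) = 178.25°
δ = |180° − 178.25°| = 1.75°
1.75° ≤ 2α = 22.62°  →  valid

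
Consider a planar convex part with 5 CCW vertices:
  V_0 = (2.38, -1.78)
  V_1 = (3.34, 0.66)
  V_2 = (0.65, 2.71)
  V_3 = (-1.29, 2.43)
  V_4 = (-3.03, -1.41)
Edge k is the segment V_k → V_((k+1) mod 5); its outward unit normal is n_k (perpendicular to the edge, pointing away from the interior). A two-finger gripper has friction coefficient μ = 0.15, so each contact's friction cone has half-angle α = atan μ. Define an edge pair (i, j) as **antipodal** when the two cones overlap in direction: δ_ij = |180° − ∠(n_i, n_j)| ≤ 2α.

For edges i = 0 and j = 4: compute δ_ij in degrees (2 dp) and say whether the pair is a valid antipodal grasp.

α = atan 0.15 = 8.53°;  2α = 17.06°
edge 0: e_0 = (+0.96, +2.44);  n_0 = (+0.9306, -0.3661)
edge 4: e_4 = (+5.41, -0.37);  n_4 = (-0.0682, -0.9977)
∠(n_0, n_4) = 72.44°
δ = |180° − 72.44°| = 107.56°
107.56° > 2α = 17.06°  →  invalid

δ = 107.56°, invalid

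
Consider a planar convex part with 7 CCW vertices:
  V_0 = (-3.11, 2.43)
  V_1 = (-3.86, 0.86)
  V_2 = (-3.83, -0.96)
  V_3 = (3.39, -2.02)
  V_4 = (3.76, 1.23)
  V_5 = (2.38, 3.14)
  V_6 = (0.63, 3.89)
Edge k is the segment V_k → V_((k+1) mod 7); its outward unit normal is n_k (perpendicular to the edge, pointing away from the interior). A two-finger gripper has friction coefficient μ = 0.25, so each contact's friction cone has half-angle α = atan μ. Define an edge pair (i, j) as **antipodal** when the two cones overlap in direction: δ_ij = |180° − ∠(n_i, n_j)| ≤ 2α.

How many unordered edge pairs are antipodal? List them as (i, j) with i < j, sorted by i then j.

α = atan 0.25 = 14.04°;  2α = 28.07°
n_0 = (-0.9023, +0.4310)
n_1 = (-0.9999, -0.0165)
n_2 = (-0.1453, -0.9894)
n_3 = (+0.9936, -0.1131)
n_4 = (+0.8106, +0.5856)
n_5 = (+0.3939, +0.9191)
n_6 = (-0.3636, +0.9315)
  (0,1): δ = 153.52°  ·
  (0,2): δ = 72.82°  ·
  (0,3): δ = 19.04°  ✓
  (0,4): δ = 61.38°  ·
  (0,5): δ = 92.34°  ·
  (0,6): δ = 136.86°  ·
  (1,2): δ = 99.30°  ·
  (1,3): δ = 7.44°  ✓
  (1,4): δ = 34.90°  ·
  (1,5): δ = 65.86°  ·
  (1,6): δ = 110.38°  ·
  (2,3): δ = 88.14°  ·
  (2,4): δ = 45.80°  ·
  (2,5): δ = 14.85°  ✓
  (2,6): δ = 29.68°  ·
  (3,4): δ = 137.66°  ·
  (3,5): δ = 106.70°  ·
  (3,6): δ = 62.18°  ·
  (4,5): δ = 149.05°  ·
  (4,6): δ = 104.52°  ·
  (5,6): δ = 135.48°  ·
antipodal pairs: 3

count = 3; pairs: (0,3), (1,3), (2,5)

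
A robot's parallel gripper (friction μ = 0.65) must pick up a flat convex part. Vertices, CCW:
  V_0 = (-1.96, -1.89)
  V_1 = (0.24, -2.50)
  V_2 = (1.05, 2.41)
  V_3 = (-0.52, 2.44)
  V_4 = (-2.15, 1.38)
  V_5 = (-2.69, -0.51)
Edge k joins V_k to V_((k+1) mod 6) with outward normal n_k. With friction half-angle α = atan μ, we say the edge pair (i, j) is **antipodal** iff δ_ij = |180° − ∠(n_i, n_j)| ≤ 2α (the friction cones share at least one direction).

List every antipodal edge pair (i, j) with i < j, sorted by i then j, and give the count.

count = 6; pairs: (0,2), (0,3), (1,3), (1,4), (1,5), (2,5)

α = atan 0.65 = 33.02°;  2α = 66.05°
n_0 = (-0.2672, -0.9636)
n_1 = (+0.9867, -0.1628)
n_2 = (+0.0191, +0.9998)
n_3 = (-0.5452, +0.8383)
n_4 = (-0.9615, +0.2747)
n_5 = (-0.8839, -0.4676)
  (0,1): δ = 83.87°  ·
  (0,2): δ = 14.40°  ✓
  (0,3): δ = 48.53°  ✓
  (0,4): δ = 89.55°  ·
  (0,5): δ = 133.38°  ·
  (1,2): δ = 81.73°  ·
  (1,3): δ = 47.60°  ✓
  (1,4): δ = 6.58°  ✓
  (1,5): δ = 37.25°  ✓
  (2,3): δ = 145.87°  ·
  (2,4): δ = 104.85°  ·
  (2,5): δ = 61.03°  ✓
  (3,4): δ = 138.98°  ·
  (3,5): δ = 95.16°  ·
  (4,5): δ = 136.18°  ·
antipodal pairs: 6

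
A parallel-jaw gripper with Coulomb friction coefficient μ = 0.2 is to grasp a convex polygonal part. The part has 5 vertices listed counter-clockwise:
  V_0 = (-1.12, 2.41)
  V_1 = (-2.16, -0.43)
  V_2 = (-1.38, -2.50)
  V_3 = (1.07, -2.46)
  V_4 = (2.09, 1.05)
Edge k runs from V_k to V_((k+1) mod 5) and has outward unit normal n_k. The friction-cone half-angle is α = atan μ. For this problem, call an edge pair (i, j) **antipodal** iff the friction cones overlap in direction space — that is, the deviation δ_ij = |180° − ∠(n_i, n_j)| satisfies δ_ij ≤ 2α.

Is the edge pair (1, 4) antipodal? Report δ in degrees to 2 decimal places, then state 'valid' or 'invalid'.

δ = 46.39°, invalid

α = atan 0.2 = 11.31°;  2α = 22.62°
edge 1: e_1 = (+0.78, -2.07);  n_1 = (-0.9358, -0.3526)
edge 4: e_4 = (-3.21, +1.36);  n_4 = (+0.3901, +0.9208)
∠(n_1, n_4) = 133.61°
δ = |180° − 133.61°| = 46.39°
46.39° > 2α = 22.62°  →  invalid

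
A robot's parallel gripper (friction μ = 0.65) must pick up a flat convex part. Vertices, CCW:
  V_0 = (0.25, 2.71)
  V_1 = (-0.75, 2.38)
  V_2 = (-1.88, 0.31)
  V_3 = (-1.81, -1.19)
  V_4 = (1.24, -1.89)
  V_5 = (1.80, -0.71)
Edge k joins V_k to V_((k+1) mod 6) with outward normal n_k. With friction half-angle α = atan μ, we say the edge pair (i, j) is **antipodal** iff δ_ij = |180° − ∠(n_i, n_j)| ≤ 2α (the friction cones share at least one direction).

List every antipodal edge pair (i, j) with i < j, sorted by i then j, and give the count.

count = 7; pairs: (0,3), (0,4), (1,4), (1,5), (2,4), (2,5), (3,5)

α = atan 0.65 = 33.02°;  2α = 66.05°
n_0 = (-0.3134, +0.9496)
n_1 = (-0.8777, +0.4791)
n_2 = (-0.9989, -0.0466)
n_3 = (-0.2237, -0.9747)
n_4 = (+0.9034, -0.4287)
n_5 = (+0.9108, +0.4128)
  (0,1): δ = 136.89°  ·
  (0,2): δ = 105.59°  ·
  (0,3): δ = 31.19°  ✓
  (0,4): δ = 46.35°  ✓
  (0,5): δ = 96.12°  ·
  (1,2): δ = 148.70°  ·
  (1,3): δ = 74.30°  ·
  (1,4): δ = 3.24°  ✓
  (1,5): δ = 53.01°  ✓
  (2,3): δ = 105.60°  ·
  (2,4): δ = 28.06°  ✓
  (2,5): δ = 21.71°  ✓
  (3,4): δ = 102.46°  ·
  (3,5): δ = 52.69°  ✓
  (4,5): δ = 130.23°  ·
antipodal pairs: 7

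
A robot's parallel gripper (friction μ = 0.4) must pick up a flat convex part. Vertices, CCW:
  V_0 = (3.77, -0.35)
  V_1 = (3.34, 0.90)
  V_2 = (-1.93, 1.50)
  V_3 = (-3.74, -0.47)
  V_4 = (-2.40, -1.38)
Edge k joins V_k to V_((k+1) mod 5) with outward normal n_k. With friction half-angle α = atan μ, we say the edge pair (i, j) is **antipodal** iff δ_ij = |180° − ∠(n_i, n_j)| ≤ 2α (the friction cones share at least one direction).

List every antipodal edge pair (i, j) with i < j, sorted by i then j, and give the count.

count = 4; pairs: (0,3), (1,3), (1,4), (2,4)

α = atan 0.4 = 21.80°;  2α = 43.60°
n_0 = (+0.9456, +0.3253)
n_1 = (+0.1131, +0.9936)
n_2 = (-0.7364, +0.6766)
n_3 = (-0.5618, -0.8273)
n_4 = (+0.1647, -0.9864)
  (0,1): δ = 115.48°  ·
  (0,2): δ = 61.56°  ·
  (0,3): δ = 36.84°  ✓
  (0,4): δ = 80.49°  ·
  (1,2): δ = 126.08°  ·
  (1,3): δ = 27.69°  ✓
  (1,4): δ = 15.97°  ✓
  (2,3): δ = 81.60°  ·
  (2,4): δ = 37.95°  ✓
  (3,4): δ = 136.34°  ·
antipodal pairs: 4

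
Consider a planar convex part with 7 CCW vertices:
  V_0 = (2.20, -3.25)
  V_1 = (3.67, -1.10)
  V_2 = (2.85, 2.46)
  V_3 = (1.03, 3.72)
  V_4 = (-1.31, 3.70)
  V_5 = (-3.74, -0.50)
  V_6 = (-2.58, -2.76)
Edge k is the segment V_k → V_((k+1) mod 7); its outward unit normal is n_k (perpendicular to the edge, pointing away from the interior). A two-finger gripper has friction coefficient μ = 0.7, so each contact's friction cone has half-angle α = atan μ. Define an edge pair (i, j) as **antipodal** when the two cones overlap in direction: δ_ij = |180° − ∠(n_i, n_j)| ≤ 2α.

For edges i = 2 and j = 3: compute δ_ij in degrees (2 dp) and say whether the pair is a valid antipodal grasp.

α = atan 0.7 = 34.99°;  2α = 69.98°
edge 2: e_2 = (-1.82, +1.26);  n_2 = (+0.5692, +0.8222)
edge 3: e_3 = (-2.34, -0.02);  n_3 = (-0.0085, +1.0000)
∠(n_2, n_3) = 35.18°
δ = |180° − 35.18°| = 144.82°
144.82° > 2α = 69.98°  →  invalid

δ = 144.82°, invalid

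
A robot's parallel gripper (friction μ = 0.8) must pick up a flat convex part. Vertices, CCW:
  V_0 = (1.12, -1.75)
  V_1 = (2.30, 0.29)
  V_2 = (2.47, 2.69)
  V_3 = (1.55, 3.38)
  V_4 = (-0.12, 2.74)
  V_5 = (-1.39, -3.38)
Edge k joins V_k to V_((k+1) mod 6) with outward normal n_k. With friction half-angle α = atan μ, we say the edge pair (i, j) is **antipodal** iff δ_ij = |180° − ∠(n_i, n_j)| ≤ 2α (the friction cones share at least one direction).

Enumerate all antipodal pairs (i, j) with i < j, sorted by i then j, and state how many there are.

α = atan 0.8 = 38.66°;  2α = 77.32°
n_0 = (+0.8656, -0.5007)
n_1 = (+0.9975, -0.0707)
n_2 = (+0.6000, +0.8000)
n_3 = (-0.3579, +0.9338)
n_4 = (-0.9791, +0.2032)
n_5 = (+0.5446, -0.8387)
  (0,1): δ = 154.01°  ·
  (0,2): δ = 96.82°  ·
  (0,3): δ = 38.99°  ✓
  (0,4): δ = 18.32°  ✓
  (0,5): δ = 153.05°  ·
  (1,2): δ = 122.82°  ·
  (1,3): δ = 64.98°  ✓
  (1,4): δ = 7.67°  ✓
  (1,5): δ = 127.05°  ·
  (2,3): δ = 122.16°  ·
  (2,4): δ = 64.85°  ✓
  (2,5): δ = 69.87°  ✓
  (3,4): δ = 122.69°  ·
  (3,5): δ = 12.03°  ✓
  (4,5): δ = 45.28°  ✓
antipodal pairs: 8

count = 8; pairs: (0,3), (0,4), (1,3), (1,4), (2,4), (2,5), (3,5), (4,5)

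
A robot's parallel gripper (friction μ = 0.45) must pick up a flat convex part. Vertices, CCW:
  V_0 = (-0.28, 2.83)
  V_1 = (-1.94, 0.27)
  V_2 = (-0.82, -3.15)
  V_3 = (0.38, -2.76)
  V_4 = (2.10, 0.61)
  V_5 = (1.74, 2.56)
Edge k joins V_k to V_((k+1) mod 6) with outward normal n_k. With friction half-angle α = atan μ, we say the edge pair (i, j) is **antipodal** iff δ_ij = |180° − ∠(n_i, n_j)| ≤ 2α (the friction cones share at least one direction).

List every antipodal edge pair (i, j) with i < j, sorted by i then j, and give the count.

α = atan 0.45 = 24.23°;  2α = 48.46°
n_0 = (-0.8390, +0.5441)
n_1 = (-0.9503, -0.3112)
n_2 = (+0.3091, -0.9510)
n_3 = (+0.8907, -0.4546)
n_4 = (+0.9834, +0.1815)
n_5 = (+0.1325, +0.9912)
  (0,1): δ = 128.91°  ·
  (0,2): δ = 39.03°  ✓
  (0,3): δ = 5.92°  ✓
  (0,4): δ = 43.42°  ✓
  (0,5): δ = 115.35°  ·
  (1,2): δ = 90.13°  ·
  (1,3): δ = 45.17°  ✓
  (1,4): δ = 7.67°  ✓
  (1,5): δ = 64.25°  ·
  (2,3): δ = 135.04°  ·
  (2,4): δ = 97.54°  ·
  (2,5): δ = 25.62°  ✓
  (3,4): δ = 142.50°  ·
  (3,5): δ = 70.57°  ·
  (4,5): δ = 108.07°  ·
antipodal pairs: 6

count = 6; pairs: (0,2), (0,3), (0,4), (1,3), (1,4), (2,5)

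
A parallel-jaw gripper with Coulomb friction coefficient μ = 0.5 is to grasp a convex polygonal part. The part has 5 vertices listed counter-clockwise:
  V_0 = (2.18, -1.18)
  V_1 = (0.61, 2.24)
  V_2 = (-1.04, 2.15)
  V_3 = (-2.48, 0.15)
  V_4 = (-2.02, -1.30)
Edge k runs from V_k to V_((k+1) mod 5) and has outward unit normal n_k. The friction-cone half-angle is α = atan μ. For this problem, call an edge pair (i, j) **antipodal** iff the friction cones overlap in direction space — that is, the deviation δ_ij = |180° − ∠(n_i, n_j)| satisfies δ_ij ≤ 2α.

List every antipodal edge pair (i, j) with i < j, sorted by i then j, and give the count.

count = 3; pairs: (0,3), (1,4), (2,4)

α = atan 0.5 = 26.57°;  2α = 53.13°
n_0 = (+0.9088, +0.4172)
n_1 = (-0.0545, +0.9985)
n_2 = (-0.8115, +0.5843)
n_3 = (-0.9532, -0.3024)
n_4 = (+0.0286, -0.9996)
  (0,1): δ = 111.54°  ·
  (0,2): δ = 60.41°  ·
  (0,3): δ = 7.06°  ✓
  (0,4): δ = 66.98°  ·
  (1,2): δ = 128.88°  ·
  (1,3): δ = 75.52°  ·
  (1,4): δ = 1.49°  ✓
  (2,3): δ = 126.64°  ·
  (2,4): δ = 52.61°  ✓
  (3,4): δ = 105.96°  ·
antipodal pairs: 3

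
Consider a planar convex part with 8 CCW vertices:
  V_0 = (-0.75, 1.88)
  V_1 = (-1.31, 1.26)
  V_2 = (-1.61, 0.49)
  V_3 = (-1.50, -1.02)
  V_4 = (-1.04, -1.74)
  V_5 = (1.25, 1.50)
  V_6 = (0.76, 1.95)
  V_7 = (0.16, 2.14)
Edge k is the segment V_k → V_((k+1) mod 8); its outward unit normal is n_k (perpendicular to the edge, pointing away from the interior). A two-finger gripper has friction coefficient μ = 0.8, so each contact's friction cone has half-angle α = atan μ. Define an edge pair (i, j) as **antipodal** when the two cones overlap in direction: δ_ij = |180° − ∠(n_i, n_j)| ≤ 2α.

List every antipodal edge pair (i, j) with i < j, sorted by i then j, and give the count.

α = atan 0.8 = 38.66°;  2α = 77.32°
n_0 = (-0.7421, +0.6703)
n_1 = (-0.9318, +0.3630)
n_2 = (-0.9974, -0.0727)
n_3 = (-0.8427, -0.5384)
n_4 = (+0.8166, -0.5772)
n_5 = (+0.6764, +0.7365)
n_6 = (+0.3019, +0.9533)
n_7 = (-0.2747, +0.9615)
  (0,1): δ = 159.20°  ·
  (0,2): δ = 133.74°  ·
  (0,3): δ = 105.34°  ·
  (0,4): δ = 6.84°  ✓
  (0,5): δ = 89.53°  ·
  (0,6): δ = 114.52°  ·
  (0,7): δ = 148.03°  ·
  (1,2): δ = 154.55°  ·
  (1,3): δ = 126.14°  ·
  (1,4): δ = 13.97°  ✓
  (1,5): δ = 68.72°  ✓
  (1,6): δ = 93.72°  ·
  (1,7): δ = 127.23°  ·
  (2,3): δ = 151.59°  ·
  (2,4): δ = 39.42°  ✓
  (2,5): δ = 43.27°  ✓
  (2,6): δ = 68.26°  ✓
  (2,7): δ = 101.78°  ·
  (3,4): δ = 67.83°  ✓
  (3,5): δ = 14.86°  ✓
  (3,6): δ = 39.85°  ✓
  (3,7): δ = 73.37°  ✓
  (4,5): δ = 97.31°  ·
  (4,6): δ = 72.32°  ✓
  (4,7): δ = 38.80°  ✓
  (5,6): δ = 155.01°  ·
  (5,7): δ = 121.49°  ·
  (6,7): δ = 146.48°  ·
antipodal pairs: 12

count = 12; pairs: (0,4), (1,4), (1,5), (2,4), (2,5), (2,6), (3,4), (3,5), (3,6), (3,7), (4,6), (4,7)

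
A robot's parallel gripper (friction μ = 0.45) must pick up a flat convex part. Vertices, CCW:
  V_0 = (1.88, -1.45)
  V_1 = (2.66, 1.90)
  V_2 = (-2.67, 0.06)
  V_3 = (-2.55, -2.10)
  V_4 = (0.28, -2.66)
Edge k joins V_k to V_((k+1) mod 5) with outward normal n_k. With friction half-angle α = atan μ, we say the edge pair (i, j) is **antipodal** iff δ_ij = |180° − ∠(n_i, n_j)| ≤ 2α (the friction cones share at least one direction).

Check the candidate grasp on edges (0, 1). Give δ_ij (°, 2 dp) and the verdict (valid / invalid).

δ = 57.85°, invalid

α = atan 0.45 = 24.23°;  2α = 48.46°
edge 0: e_0 = (+0.78, +3.35);  n_0 = (+0.9739, -0.2268)
edge 1: e_1 = (-5.33, -1.84);  n_1 = (-0.3263, +0.9453)
∠(n_0, n_1) = 122.15°
δ = |180° − 122.15°| = 57.85°
57.85° > 2α = 48.46°  →  invalid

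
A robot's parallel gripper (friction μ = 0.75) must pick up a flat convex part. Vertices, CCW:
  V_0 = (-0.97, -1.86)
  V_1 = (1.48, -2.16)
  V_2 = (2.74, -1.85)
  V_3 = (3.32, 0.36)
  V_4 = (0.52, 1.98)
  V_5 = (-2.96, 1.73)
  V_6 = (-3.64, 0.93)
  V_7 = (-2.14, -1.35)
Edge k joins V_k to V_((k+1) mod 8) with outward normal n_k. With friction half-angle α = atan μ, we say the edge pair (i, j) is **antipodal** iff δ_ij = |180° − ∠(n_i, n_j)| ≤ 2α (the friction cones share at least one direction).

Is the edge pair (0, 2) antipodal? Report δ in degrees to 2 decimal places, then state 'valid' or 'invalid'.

α = atan 0.75 = 36.87°;  2α = 73.74°
edge 0: e_0 = (+2.45, -0.30);  n_0 = (-0.1215, -0.9926)
edge 2: e_2 = (+0.58, +2.21);  n_2 = (+0.9672, -0.2538)
∠(n_0, n_2) = 82.28°
δ = |180° − 82.28°| = 97.72°
97.72° > 2α = 73.74°  →  invalid

δ = 97.72°, invalid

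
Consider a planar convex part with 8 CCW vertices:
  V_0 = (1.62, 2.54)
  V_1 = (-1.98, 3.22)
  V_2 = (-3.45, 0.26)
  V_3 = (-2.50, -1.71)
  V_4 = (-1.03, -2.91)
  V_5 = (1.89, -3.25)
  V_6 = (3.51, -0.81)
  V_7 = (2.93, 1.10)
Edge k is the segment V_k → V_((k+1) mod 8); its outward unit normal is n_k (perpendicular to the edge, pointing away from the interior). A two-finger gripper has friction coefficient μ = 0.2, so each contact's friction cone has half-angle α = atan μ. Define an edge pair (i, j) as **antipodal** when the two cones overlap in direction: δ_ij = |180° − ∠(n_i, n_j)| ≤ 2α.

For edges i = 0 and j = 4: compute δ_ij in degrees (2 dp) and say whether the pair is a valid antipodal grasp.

δ = 4.05°, valid

α = atan 0.2 = 11.31°;  2α = 22.62°
edge 0: e_0 = (-3.60, +0.68);  n_0 = (+0.1856, +0.9826)
edge 4: e_4 = (+2.92, -0.34);  n_4 = (-0.1157, -0.9933)
∠(n_0, n_4) = 175.95°
δ = |180° − 175.95°| = 4.05°
4.05° ≤ 2α = 22.62°  →  valid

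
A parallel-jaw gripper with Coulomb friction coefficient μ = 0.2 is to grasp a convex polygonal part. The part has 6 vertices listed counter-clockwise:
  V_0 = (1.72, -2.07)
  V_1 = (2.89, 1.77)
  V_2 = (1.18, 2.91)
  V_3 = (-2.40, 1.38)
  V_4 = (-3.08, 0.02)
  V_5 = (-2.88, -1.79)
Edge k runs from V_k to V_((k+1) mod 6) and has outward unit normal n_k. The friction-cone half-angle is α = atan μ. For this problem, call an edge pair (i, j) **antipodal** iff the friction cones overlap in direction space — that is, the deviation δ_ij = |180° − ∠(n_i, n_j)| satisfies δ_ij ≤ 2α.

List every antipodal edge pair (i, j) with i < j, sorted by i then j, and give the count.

α = atan 0.2 = 11.31°;  2α = 22.62°
n_0 = (+0.9566, -0.2915)
n_1 = (+0.5547, +0.8321)
n_2 = (-0.3930, +0.9195)
n_3 = (-0.8944, +0.4472)
n_4 = (-0.9940, -0.1098)
n_5 = (-0.0608, -0.9982)
  (0,1): δ = 106.74°  ·
  (0,2): δ = 49.91°  ·
  (0,3): δ = 9.62°  ✓
  (0,4): δ = 23.25°  ·
  (0,5): δ = 103.46°  ·
  (1,2): δ = 123.17°  ·
  (1,3): δ = 82.87°  ·
  (1,4): δ = 50.00°  ·
  (1,5): δ = 30.21°  ·
  (2,3): δ = 139.71°  ·
  (2,4): δ = 106.84°  ·
  (2,5): δ = 26.62°  ·
  (3,4): δ = 147.13°  ·
  (3,5): δ = 66.92°  ·
  (4,5): δ = 99.79°  ·
antipodal pairs: 1

count = 1; pairs: (0,3)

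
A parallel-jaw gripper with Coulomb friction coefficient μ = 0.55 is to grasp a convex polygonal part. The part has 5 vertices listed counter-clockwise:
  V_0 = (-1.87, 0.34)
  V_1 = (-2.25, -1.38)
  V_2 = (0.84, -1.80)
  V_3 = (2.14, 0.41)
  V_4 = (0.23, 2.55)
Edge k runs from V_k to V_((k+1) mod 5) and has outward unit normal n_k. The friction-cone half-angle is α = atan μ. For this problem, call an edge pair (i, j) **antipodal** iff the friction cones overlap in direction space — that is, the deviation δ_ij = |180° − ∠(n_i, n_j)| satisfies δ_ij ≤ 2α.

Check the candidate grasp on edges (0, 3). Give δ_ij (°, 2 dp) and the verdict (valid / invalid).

δ = 54.21°, valid

α = atan 0.55 = 28.81°;  2α = 57.62°
edge 0: e_0 = (-0.38, -1.72);  n_0 = (-0.9765, +0.2157)
edge 3: e_3 = (-1.91, +2.14);  n_3 = (+0.7461, +0.6659)
∠(n_0, n_3) = 125.79°
δ = |180° − 125.79°| = 54.21°
54.21° ≤ 2α = 57.62°  →  valid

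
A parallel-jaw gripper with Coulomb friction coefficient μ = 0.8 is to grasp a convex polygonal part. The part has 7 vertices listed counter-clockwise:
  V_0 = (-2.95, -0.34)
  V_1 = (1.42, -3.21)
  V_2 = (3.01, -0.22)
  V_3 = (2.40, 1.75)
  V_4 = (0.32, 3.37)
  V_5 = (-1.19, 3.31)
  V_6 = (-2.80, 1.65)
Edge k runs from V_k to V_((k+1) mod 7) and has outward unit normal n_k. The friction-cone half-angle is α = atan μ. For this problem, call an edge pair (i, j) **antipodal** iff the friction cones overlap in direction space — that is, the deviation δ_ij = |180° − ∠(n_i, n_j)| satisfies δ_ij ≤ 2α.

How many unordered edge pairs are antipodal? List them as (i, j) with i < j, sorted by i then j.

count = 9; pairs: (0,2), (0,3), (0,4), (1,4), (1,5), (1,6), (2,5), (2,6), (3,6)

α = atan 0.8 = 38.66°;  2α = 77.32°
n_0 = (-0.5489, -0.8359)
n_1 = (+0.8829, -0.4695)
n_2 = (+0.9553, +0.2958)
n_3 = (+0.6145, +0.7889)
n_4 = (-0.0397, +0.9992)
n_5 = (-0.7178, +0.6962)
n_6 = (-0.9972, +0.0752)
  (0,1): δ = 84.71°  ·
  (0,2): δ = 39.50°  ✓
  (0,3): δ = 4.62°  ✓
  (0,4): δ = 35.57°  ✓
  (0,5): δ = 79.17°  ·
  (0,6): δ = 118.98°  ·
  (1,2): δ = 134.79°  ·
  (1,3): δ = 99.91°  ·
  (1,4): δ = 59.72°  ✓
  (1,5): δ = 16.12°  ✓
  (1,6): δ = 23.69°  ✓
  (2,3): δ = 145.12°  ·
  (2,4): δ = 104.93°  ·
  (2,5): δ = 61.33°  ✓
  (2,6): δ = 21.52°  ✓
  (3,4): δ = 139.81°  ·
  (3,5): δ = 96.21°  ·
  (3,6): δ = 56.40°  ✓
  (4,5): δ = 136.40°  ·
  (4,6): δ = 96.59°  ·
  (5,6): δ = 140.19°  ·
antipodal pairs: 9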